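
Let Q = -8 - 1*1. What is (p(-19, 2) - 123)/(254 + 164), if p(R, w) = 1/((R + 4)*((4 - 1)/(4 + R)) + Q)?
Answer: -739/2508 ≈ -0.29466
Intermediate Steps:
Q = -9 (Q = -8 - 1 = -9)
p(R, w) = -⅙ (p(R, w) = 1/((R + 4)*((4 - 1)/(4 + R)) - 9) = 1/((4 + R)*(3/(4 + R)) - 9) = 1/(3 - 9) = 1/(-6) = -⅙)
(p(-19, 2) - 123)/(254 + 164) = (-⅙ - 123)/(254 + 164) = -739/6/418 = -739/6*1/418 = -739/2508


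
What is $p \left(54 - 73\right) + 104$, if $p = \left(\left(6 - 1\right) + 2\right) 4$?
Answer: $-428$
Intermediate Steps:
$p = 28$ ($p = \left(5 + 2\right) 4 = 7 \cdot 4 = 28$)
$p \left(54 - 73\right) + 104 = 28 \left(54 - 73\right) + 104 = 28 \left(-19\right) + 104 = -532 + 104 = -428$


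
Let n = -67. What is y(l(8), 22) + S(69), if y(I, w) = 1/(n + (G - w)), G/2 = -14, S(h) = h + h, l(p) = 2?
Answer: 16145/117 ≈ 137.99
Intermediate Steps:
S(h) = 2*h
G = -28 (G = 2*(-14) = -28)
y(I, w) = 1/(-95 - w) (y(I, w) = 1/(-67 + (-28 - w)) = 1/(-95 - w))
y(l(8), 22) + S(69) = -1/(95 + 22) + 2*69 = -1/117 + 138 = 16145/117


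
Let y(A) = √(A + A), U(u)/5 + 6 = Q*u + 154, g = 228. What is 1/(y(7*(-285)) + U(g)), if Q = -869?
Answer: -98992/97994161039 - I*√3990/979941610390 ≈ -1.0102e-6 - 6.4459e-11*I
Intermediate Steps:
U(u) = 740 - 4345*u (U(u) = -30 + 5*(-869*u + 154) = -30 + 5*(154 - 869*u) = -30 + (770 - 4345*u) = 740 - 4345*u)
y(A) = √2*√A (y(A) = √(2*A) = √2*√A)
1/(y(7*(-285)) + U(g)) = 1/(√2*√(7*(-285)) + (740 - 4345*228)) = 1/(√2*√(-1995) + (740 - 990660)) = 1/(√2*(I*√1995) - 989920) = 1/(I*√3990 - 989920) = 1/(-989920 + I*√3990)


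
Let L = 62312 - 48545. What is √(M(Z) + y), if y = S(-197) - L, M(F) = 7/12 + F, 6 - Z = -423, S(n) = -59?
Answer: I*√482271/6 ≈ 115.74*I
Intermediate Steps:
Z = 429 (Z = 6 - 1*(-423) = 6 + 423 = 429)
L = 13767
M(F) = 7/12 + F (M(F) = 7*(1/12) + F = 7/12 + F)
y = -13826 (y = -59 - 1*13767 = -59 - 13767 = -13826)
√(M(Z) + y) = √((7/12 + 429) - 13826) = √(5155/12 - 13826) = √(-160757/12) = I*√482271/6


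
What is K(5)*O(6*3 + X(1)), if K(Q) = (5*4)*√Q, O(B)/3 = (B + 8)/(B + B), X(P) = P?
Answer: 810*√5/19 ≈ 95.327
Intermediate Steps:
O(B) = 3*(8 + B)/(2*B) (O(B) = 3*((B + 8)/(B + B)) = 3*((8 + B)/((2*B))) = 3*((8 + B)*(1/(2*B))) = 3*((8 + B)/(2*B)) = 3*(8 + B)/(2*B))
K(Q) = 20*√Q
K(5)*O(6*3 + X(1)) = (20*√5)*(3/2 + 12/(6*3 + 1)) = (20*√5)*(3/2 + 12/(18 + 1)) = (20*√5)*(3/2 + 12/19) = (20*√5)*(81/38) = 810*√5/19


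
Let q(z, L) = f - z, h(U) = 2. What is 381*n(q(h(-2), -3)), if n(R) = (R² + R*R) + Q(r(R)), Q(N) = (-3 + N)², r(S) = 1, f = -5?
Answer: 38862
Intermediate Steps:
q(z, L) = -5 - z
n(R) = 4 + 2*R² (n(R) = (R² + R*R) + (-3 + 1)² = (R² + R²) + (-2)² = 2*R² + 4 = 4 + 2*R²)
381*n(q(h(-2), -3)) = 381*(4 + 2*(-5 - 1*2)²) = 381*(4 + 2*(-5 - 2)²) = 381*(4 + 2*(-7)²) = 381*(4 + 2*49) = 381*(4 + 98) = 381*102 = 38862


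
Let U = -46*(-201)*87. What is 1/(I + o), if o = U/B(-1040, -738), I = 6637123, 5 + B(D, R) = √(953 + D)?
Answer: 369667883/2440507452370796 + 402201*I*√87/2440507452370796 ≈ 1.5147e-7 + 1.5372e-9*I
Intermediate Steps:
B(D, R) = -5 + √(953 + D)
U = 804402 (U = 9246*87 = 804402)
o = 804402/(-5 + I*√87) (o = 804402/(-5 + √(953 - 1040)) = 804402/(-5 + √(-87)) = 804402/(-5 + I*√87) ≈ -35911.0 - 66991.0*I)
1/(I + o) = 1/(6637123 + (-2011005/56 - 402201*I*√87/56)) = 1/(369667883/56 - 402201*I*√87/56)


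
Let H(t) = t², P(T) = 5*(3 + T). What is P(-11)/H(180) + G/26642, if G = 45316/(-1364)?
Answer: -4565353/1839696705 ≈ -0.0024816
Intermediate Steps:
P(T) = 15 + 5*T
G = -11329/341 (G = 45316*(-1/1364) = -11329/341 ≈ -33.223)
P(-11)/H(180) + G/26642 = (15 + 5*(-11))/(180²) - 11329/341/26642 = (15 - 55)/32400 - 11329/341*1/26642 = -40*1/32400 - 11329/9084922 = -1/810 - 11329/9084922 = -4565353/1839696705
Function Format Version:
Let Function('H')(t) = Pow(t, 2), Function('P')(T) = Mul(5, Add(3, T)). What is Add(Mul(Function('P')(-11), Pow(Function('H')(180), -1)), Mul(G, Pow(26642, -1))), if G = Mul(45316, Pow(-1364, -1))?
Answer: Rational(-4565353, 1839696705) ≈ -0.0024816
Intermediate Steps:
Function('P')(T) = Add(15, Mul(5, T))
G = Rational(-11329, 341) (G = Mul(45316, Rational(-1, 1364)) = Rational(-11329, 341) ≈ -33.223)
Add(Mul(Function('P')(-11), Pow(Function('H')(180), -1)), Mul(G, Pow(26642, -1))) = Add(Mul(Add(15, Mul(5, -11)), Pow(Pow(180, 2), -1)), Mul(Rational(-11329, 341), Pow(26642, -1))) = Add(Mul(Add(15, -55), Pow(32400, -1)), Mul(Rational(-11329, 341), Rational(1, 26642))) = Add(Mul(-40, Rational(1, 32400)), Rational(-11329, 9084922)) = Add(Rational(-1, 810), Rational(-11329, 9084922)) = Rational(-4565353, 1839696705)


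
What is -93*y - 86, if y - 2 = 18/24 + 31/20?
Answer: -4859/10 ≈ -485.90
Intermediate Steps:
y = 43/10 (y = 2 + (18/24 + 31/20) = 2 + (18*(1/24) + 31*(1/20)) = 2 + (3/4 + 31/20) = 2 + 23/10 = 43/10 ≈ 4.3000)
-93*y - 86 = -93*43/10 - 86 = -3999/10 - 86 = -4859/10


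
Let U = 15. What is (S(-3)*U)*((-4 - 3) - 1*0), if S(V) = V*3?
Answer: 945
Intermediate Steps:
S(V) = 3*V
(S(-3)*U)*((-4 - 3) - 1*0) = ((3*(-3))*15)*((-4 - 3) - 1*0) = (-9*15)*(-7 + 0) = -135*(-7) = 945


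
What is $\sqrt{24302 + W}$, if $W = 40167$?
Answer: $\sqrt{64469} \approx 253.91$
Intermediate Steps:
$\sqrt{24302 + W} = \sqrt{24302 + 40167} = \sqrt{64469}$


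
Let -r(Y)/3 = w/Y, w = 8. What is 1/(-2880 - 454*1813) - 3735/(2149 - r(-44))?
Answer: -248340031703/142850661086 ≈ -1.7385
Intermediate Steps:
r(Y) = -24/Y
1/(-2880 - 454*1813) - 3735/(2149 - r(-44)) = 1/(-2880 - 454*1813) - 3735/(2149 - (-24)/(-44)) = (1/1813)/(-3334) - 3735/(2149 - (-24)*(-1)/44) = -1/3334*1/1813 - 3735/(2149 - 1*6/11) = -1/6044542 - 3735/(2149 - 6/11) = -1/6044542 - 3735/23633/11 = -1/6044542 - 3735*11/23633 = -1/6044542 - 41085/23633 = -248340031703/142850661086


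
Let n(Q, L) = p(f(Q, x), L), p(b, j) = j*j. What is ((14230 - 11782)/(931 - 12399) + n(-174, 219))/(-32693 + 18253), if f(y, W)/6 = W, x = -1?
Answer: -27500715/8279896 ≈ -3.3214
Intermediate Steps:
f(y, W) = 6*W
p(b, j) = j**2
n(Q, L) = L**2
((14230 - 11782)/(931 - 12399) + n(-174, 219))/(-32693 + 18253) = ((14230 - 11782)/(931 - 12399) + 219**2)/(-32693 + 18253) = (2448/(-11468) + 47961)/(-14440) = (2448*(-1/11468) + 47961)*(-1/14440) = (-612/2867 + 47961)*(-1/14440) = (137503575/2867)*(-1/14440) = -27500715/8279896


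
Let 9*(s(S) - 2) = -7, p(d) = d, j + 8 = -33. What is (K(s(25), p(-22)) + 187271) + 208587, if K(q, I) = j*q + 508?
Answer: 3566843/9 ≈ 3.9632e+5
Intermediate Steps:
j = -41 (j = -8 - 33 = -41)
s(S) = 11/9 (s(S) = 2 + (1/9)*(-7) = 2 - 7/9 = 11/9)
K(q, I) = 508 - 41*q (K(q, I) = -41*q + 508 = 508 - 41*q)
(K(s(25), p(-22)) + 187271) + 208587 = ((508 - 41*11/9) + 187271) + 208587 = ((508 - 451/9) + 187271) + 208587 = (4121/9 + 187271) + 208587 = 1689560/9 + 208587 = 3566843/9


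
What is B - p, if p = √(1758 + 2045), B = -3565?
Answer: -3565 - √3803 ≈ -3626.7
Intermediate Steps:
p = √3803 ≈ 61.668
B - p = -3565 - √3803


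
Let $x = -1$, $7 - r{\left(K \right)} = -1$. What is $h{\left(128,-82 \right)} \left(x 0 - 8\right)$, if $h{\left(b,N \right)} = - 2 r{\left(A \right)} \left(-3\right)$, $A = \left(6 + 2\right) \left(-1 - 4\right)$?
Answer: $-384$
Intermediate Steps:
$A = -40$ ($A = 8 \left(-5\right) = -40$)
$r{\left(K \right)} = 8$ ($r{\left(K \right)} = 7 - -1 = 7 + 1 = 8$)
$h{\left(b,N \right)} = 48$ ($h{\left(b,N \right)} = \left(-2\right) 8 \left(-3\right) = \left(-16\right) \left(-3\right) = 48$)
$h{\left(128,-82 \right)} \left(x 0 - 8\right) = 48 \left(\left(-1\right) 0 - 8\right) = 48 \left(0 - 8\right) = 48 \left(-8\right) = -384$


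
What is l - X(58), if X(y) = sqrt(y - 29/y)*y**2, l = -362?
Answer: -362 - 1682*sqrt(230) ≈ -25871.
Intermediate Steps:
X(y) = y**2*sqrt(y - 29/y)
l - X(58) = -362 - 58**2*sqrt(58 - 29/58) = -362 - 3364*sqrt(58 - 29*1/58) = -362 - 3364*sqrt(58 - 1/2) = -362 - 3364*sqrt(115/2) = -362 - 3364*sqrt(230)/2 = -362 - 1682*sqrt(230)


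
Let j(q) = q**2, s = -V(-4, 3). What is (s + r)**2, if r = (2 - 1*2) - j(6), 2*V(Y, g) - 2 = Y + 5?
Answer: 5625/4 ≈ 1406.3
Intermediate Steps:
V(Y, g) = 7/2 + Y/2 (V(Y, g) = 1 + (Y + 5)/2 = 1 + (5 + Y)/2 = 1 + (5/2 + Y/2) = 7/2 + Y/2)
s = -3/2 (s = -(7/2 + (1/2)*(-4)) = -(7/2 - 2) = -1*3/2 = -3/2 ≈ -1.5000)
r = -36 (r = (2 - 1*2) - 1*6**2 = (2 - 2) - 1*36 = 0 - 36 = -36)
(s + r)**2 = (-3/2 - 36)**2 = (-75/2)**2 = 5625/4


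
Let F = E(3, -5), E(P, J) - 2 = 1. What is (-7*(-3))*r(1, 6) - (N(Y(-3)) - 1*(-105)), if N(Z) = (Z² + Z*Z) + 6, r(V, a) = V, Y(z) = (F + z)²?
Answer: -90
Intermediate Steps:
E(P, J) = 3 (E(P, J) = 2 + 1 = 3)
F = 3
Y(z) = (3 + z)²
N(Z) = 6 + 2*Z² (N(Z) = (Z² + Z²) + 6 = 2*Z² + 6 = 6 + 2*Z²)
(-7*(-3))*r(1, 6) - (N(Y(-3)) - 1*(-105)) = -7*(-3)*1 - ((6 + 2*((3 - 3)²)²) - 1*(-105)) = 21*1 - ((6 + 2*(0²)²) + 105) = 21 - ((6 + 2*0²) + 105) = 21 - ((6 + 2*0) + 105) = 21 - ((6 + 0) + 105) = 21 - (6 + 105) = 21 - 1*111 = 21 - 111 = -90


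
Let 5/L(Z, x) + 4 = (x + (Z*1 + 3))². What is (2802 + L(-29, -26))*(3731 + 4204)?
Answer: 800419849/36 ≈ 2.2234e+7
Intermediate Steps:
L(Z, x) = 5/(-4 + (3 + Z + x)²) (L(Z, x) = 5/(-4 + (x + (Z*1 + 3))²) = 5/(-4 + (x + (Z + 3))²) = 5/(-4 + (x + (3 + Z))²) = 5/(-4 + (3 + Z + x)²))
(2802 + L(-29, -26))*(3731 + 4204) = (2802 + 5/(-4 + (3 - 29 - 26)²))*(3731 + 4204) = (2802 + 5/(-4 + (-52)²))*7935 = (2802 + 5/(-4 + 2704))*7935 = (2802 + 5/2700)*7935 = (2802 + 5*(1/2700))*7935 = (2802 + 1/540)*7935 = (1513081/540)*7935 = 800419849/36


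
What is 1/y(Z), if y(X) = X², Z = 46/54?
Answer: 729/529 ≈ 1.3781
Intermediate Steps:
Z = 23/27 (Z = 46*(1/54) = 23/27 ≈ 0.85185)
1/y(Z) = 1/((23/27)²) = 1/(529/729) = 729/529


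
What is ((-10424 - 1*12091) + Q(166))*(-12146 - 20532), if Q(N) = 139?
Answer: 731202928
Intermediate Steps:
((-10424 - 1*12091) + Q(166))*(-12146 - 20532) = ((-10424 - 1*12091) + 139)*(-12146 - 20532) = ((-10424 - 12091) + 139)*(-32678) = (-22515 + 139)*(-32678) = -22376*(-32678) = 731202928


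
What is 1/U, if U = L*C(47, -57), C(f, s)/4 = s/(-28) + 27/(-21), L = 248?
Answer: 1/744 ≈ 0.0013441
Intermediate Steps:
C(f, s) = -36/7 - s/7 (C(f, s) = 4*(s/(-28) + 27/(-21)) = 4*(s*(-1/28) + 27*(-1/21)) = 4*(-s/28 - 9/7) = 4*(-9/7 - s/28) = -36/7 - s/7)
U = 744 (U = 248*(-36/7 - ⅐*(-57)) = 248*(-36/7 + 57/7) = 248*3 = 744)
1/U = 1/744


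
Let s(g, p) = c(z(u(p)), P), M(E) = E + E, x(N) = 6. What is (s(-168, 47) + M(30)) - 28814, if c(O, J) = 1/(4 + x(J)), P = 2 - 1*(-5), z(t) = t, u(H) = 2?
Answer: -287539/10 ≈ -28754.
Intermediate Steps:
M(E) = 2*E
P = 7 (P = 2 + 5 = 7)
c(O, J) = 1/10 (c(O, J) = 1/(4 + 6) = 1/10)
s(g, p) = 1/10
(s(-168, 47) + M(30)) - 28814 = (1/10 + 2*30) - 28814 = (1/10 + 60) - 28814 = 601/10 - 28814 = -287539/10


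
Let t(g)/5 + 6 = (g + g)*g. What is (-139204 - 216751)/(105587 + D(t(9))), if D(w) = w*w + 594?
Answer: -355955/714581 ≈ -0.49813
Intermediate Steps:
t(g) = -30 + 10*g² (t(g) = -30 + 5*((g + g)*g) = -30 + 5*((2*g)*g) = -30 + 5*(2*g²) = -30 + 10*g²)
D(w) = 594 + w² (D(w) = w² + 594 = 594 + w²)
(-139204 - 216751)/(105587 + D(t(9))) = (-139204 - 216751)/(105587 + (594 + (-30 + 10*9²)²)) = -355955/(105587 + (594 + (-30 + 10*81)²)) = -355955/(105587 + (594 + (-30 + 810)²)) = -355955/(105587 + (594 + 780²)) = -355955/(105587 + (594 + 608400)) = -355955/(105587 + 608994) = -355955/714581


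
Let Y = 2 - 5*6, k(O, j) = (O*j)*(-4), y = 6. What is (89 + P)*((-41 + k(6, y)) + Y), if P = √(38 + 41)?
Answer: -18957 - 213*√79 ≈ -20850.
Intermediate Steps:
k(O, j) = -4*O*j
Y = -28 (Y = 2 - 30 = -28)
P = √79 ≈ 8.8882
(89 + P)*((-41 + k(6, y)) + Y) = (89 + √79)*((-41 - 4*6*6) - 28) = (89 + √79)*((-41 - 144) - 28) = (89 + √79)*(-185 - 28) = (89 + √79)*(-213) = -18957 - 213*√79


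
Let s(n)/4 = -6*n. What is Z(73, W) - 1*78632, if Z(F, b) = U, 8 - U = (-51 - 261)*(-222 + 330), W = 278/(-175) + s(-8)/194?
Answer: -44928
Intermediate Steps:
s(n) = -24*n (s(n) = 4*(-6*n) = -24*n)
W = -10166/16975 (W = 278/(-175) - 24*(-8)/194 = 278*(-1/175) + 192*(1/194) = -278/175 + 96/97 = -10166/16975 ≈ -0.59888)
U = 33704 (U = 8 - (-51 - 261)*(-222 + 330) = 8 - (-312)*108 = 8 - 1*(-33696) = 8 + 33696 = 33704)
Z(F, b) = 33704
Z(73, W) - 1*78632 = 33704 - 1*78632 = 33704 - 78632 = -44928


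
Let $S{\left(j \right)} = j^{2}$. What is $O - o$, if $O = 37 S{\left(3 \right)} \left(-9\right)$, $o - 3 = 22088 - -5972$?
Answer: $-31060$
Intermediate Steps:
$o = 28063$ ($o = 3 + \left(22088 - -5972\right) = 3 + \left(22088 + 5972\right) = 3 + 28060 = 28063$)
$O = -2997$ ($O = 37 \cdot 3^{2} \left(-9\right) = 37 \cdot 9 \left(-9\right) = 333 \left(-9\right) = -2997$)
$O - o = -2997 - 28063 = -31060$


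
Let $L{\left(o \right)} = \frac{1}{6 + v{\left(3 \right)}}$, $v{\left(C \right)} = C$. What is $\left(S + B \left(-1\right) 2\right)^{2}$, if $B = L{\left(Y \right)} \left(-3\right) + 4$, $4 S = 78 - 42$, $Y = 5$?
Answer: $\frac{25}{9} \approx 2.7778$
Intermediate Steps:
$L{\left(o \right)} = \frac{1}{9}$ ($L{\left(o \right)} = \frac{1}{6 + 3} = \frac{1}{9}$)
$S = 9$ ($S = \frac{78 - 42}{4} = \frac{1}{4} \cdot 36 = 9$)
$B = \frac{11}{3}$ ($B = \frac{1}{9} \left(-3\right) + 4 = - \frac{1}{3} + 4 = \frac{11}{3} \approx 3.6667$)
$\left(S + B \left(-1\right) 2\right)^{2} = \left(9 + \frac{11}{3} \left(-1\right) 2\right)^{2} = \left(9 - \frac{22}{3}\right)^{2} = \left(\frac{5}{3}\right)^{2} = \frac{25}{9}$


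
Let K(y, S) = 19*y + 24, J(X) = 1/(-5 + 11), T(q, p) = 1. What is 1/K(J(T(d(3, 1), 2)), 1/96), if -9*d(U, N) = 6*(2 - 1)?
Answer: 6/163 ≈ 0.036810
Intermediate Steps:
d(U, N) = -⅔ (d(U, N) = -2*(2 - 1)/3 = -2/3 = -⅑*6 = -⅔)
J(X) = ⅙ (J(X) = 1/6 = ⅙)
K(y, S) = 24 + 19*y
1/K(J(T(d(3, 1), 2)), 1/96) = 1/(24 + 19*(⅙)) = 1/(24 + 19/6) = 1/(163/6) = 6/163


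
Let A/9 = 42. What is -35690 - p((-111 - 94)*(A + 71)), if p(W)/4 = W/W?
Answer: -35694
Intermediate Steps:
A = 378 (A = 9*42 = 378)
p(W) = 4 (p(W) = 4*(W/W) = 4*1 = 4)
-35690 - p((-111 - 94)*(A + 71)) = -35690 - 1*4 = -35690 - 4 = -35694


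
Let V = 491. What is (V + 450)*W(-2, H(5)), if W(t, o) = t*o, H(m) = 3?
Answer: -5646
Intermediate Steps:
W(t, o) = o*t
(V + 450)*W(-2, H(5)) = (491 + 450)*(3*(-2)) = 941*(-6) = -5646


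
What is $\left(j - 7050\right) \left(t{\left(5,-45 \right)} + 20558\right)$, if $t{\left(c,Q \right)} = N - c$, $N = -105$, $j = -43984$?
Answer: $-1043543232$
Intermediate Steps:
$t{\left(c,Q \right)} = -105 - c$
$\left(j - 7050\right) \left(t{\left(5,-45 \right)} + 20558\right) = \left(-43984 - 7050\right) \left(\left(-105 - 5\right) + 20558\right) = - 51034 \left(\left(-105 - 5\right) + 20558\right) = - 51034 \left(-110 + 20558\right) = \left(-51034\right) 20448 = -1043543232$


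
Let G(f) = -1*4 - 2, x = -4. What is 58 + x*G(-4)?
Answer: 82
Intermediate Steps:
G(f) = -6 (G(f) = -4 - 2 = -6)
58 + x*G(-4) = 58 - 4*(-6) = 58 + 24 = 82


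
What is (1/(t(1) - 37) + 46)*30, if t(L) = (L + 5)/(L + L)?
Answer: 23445/17 ≈ 1379.1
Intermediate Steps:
t(L) = (5 + L)/(2*L) (t(L) = (5 + L)/((2*L)) = (5 + L)*(1/(2*L)) = (5 + L)/(2*L))
(1/(t(1) - 37) + 46)*30 = (1/((½)*(5 + 1)/1 - 37) + 46)*30 = (1/((½)*1*6 - 37) + 46)*30 = (1/(3 - 37) + 46)*30 = (1/(-34) + 46)*30 = (-1/34 + 46)*30 = (1563/34)*30 = 23445/17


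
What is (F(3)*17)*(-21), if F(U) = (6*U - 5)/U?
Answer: -1547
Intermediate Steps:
F(U) = (-5 + 6*U)/U
(F(3)*17)*(-21) = ((6 - 5/3)*17)*(-21) = ((13/3)*17)*(-21) = (221/3)*(-21) = -1547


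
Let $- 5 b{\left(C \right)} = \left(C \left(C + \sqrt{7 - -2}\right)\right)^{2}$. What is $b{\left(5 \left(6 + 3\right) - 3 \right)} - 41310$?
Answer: $-755730$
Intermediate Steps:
$b{\left(C \right)} = - \frac{C^{2} \left(3 + C\right)^{2}}{5}$ ($b{\left(C \right)} = - \frac{\left(C \left(C + \sqrt{7 - -2}\right)\right)^{2}}{5} = - \frac{\left(C \left(C + \sqrt{7 + \left(-3 + 5\right)}\right)\right)^{2}}{5} = - \frac{\left(C \left(C + \sqrt{7 + 2}\right)\right)^{2}}{5} = - \frac{\left(C \left(C + \sqrt{9}\right)\right)^{2}}{5} = - \frac{\left(C \left(C + 3\right)\right)^{2}}{5} = - \frac{\left(C \left(3 + C\right)\right)^{2}}{5} = - \frac{C^{2} \left(3 + C\right)^{2}}{5}$)
$b{\left(5 \left(6 + 3\right) - 3 \right)} - 41310 = - \frac{\left(5 \left(6 + 3\right) - 3\right)^{2} \left(3 - \left(3 - 5 \left(6 + 3\right)\right)\right)^{2}}{5} - 41310 = - \frac{\left(5 \cdot 9 - 3\right)^{2} \left(3 + \left(5 \cdot 9 - 3\right)\right)^{2}}{5} - 41310 = - \frac{\left(45 - 3\right)^{2} \left(3 + \left(45 - 3\right)\right)^{2}}{5} - 41310 = - \frac{42^{2} \left(3 + 42\right)^{2}}{5} - 41310 = \left(- \frac{1}{5}\right) 1764 \cdot 45^{2} - 41310 = \left(- \frac{1}{5}\right) 1764 \cdot 2025 - 41310 = -714420 - 41310 = -755730$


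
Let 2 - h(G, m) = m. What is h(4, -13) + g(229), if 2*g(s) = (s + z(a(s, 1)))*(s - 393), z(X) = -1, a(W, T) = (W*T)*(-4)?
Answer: -18681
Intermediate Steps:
a(W, T) = -4*T*W (a(W, T) = (T*W)*(-4) = -4*T*W)
h(G, m) = 2 - m
g(s) = (-1 + s)*(-393 + s)/2 (g(s) = ((s - 1)*(s - 393))/2 = ((-1 + s)*(-393 + s))/2 = (-1 + s)*(-393 + s)/2)
h(4, -13) + g(229) = (2 - 1*(-13)) + (393/2 + (1/2)*229**2 - 197*229) = (2 + 13) + (393/2 + (1/2)*52441 - 45113) = 15 + (393/2 + 52441/2 - 45113) = 15 - 18696 = -18681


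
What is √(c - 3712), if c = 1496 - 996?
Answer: 2*I*√803 ≈ 56.674*I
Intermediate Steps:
c = 500
√(c - 3712) = √(500 - 3712) = √(-3212) = 2*I*√803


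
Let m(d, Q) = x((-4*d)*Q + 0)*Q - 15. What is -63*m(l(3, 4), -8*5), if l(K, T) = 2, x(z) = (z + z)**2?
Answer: 1032192945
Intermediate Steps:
x(z) = 4*z**2 (x(z) = (2*z)**2 = 4*z**2)
m(d, Q) = -15 + 64*Q**3*d**2 (m(d, Q) = (4*((-4*d)*Q + 0)**2)*Q - 15 = (4*(-4*Q*d + 0)**2)*Q - 15 = (4*(-4*Q*d)**2)*Q - 15 = (4*(16*Q**2*d**2))*Q - 15 = (64*Q**2*d**2)*Q - 15 = 64*Q**3*d**2 - 15 = -15 + 64*Q**3*d**2)
-63*m(l(3, 4), -8*5) = -63*(-15 + 64*(-8*5)**3*2**2) = -63*(-15 + 64*(-40)**3*4) = -63*(-15 + 64*(-64000)*4) = -63*(-15 - 16384000) = -63*(-16384015) = 1032192945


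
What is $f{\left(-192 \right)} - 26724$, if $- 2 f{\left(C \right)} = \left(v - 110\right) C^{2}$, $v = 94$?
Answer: $268188$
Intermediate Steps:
$f{\left(C \right)} = 8 C^{2}$ ($f{\left(C \right)} = - \frac{\left(94 - 110\right) C^{2}}{2} = - \frac{\left(-16\right) C^{2}}{2} = 8 C^{2}$)
$f{\left(-192 \right)} - 26724 = 8 \left(-192\right)^{2} - 26724 = 8 \cdot 36864 - 26724 = 294912 - 26724 = 268188$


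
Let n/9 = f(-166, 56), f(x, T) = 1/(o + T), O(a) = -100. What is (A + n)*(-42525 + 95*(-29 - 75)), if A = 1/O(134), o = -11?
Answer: -199139/20 ≈ -9957.0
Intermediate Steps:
f(x, T) = 1/(-11 + T)
n = ⅕ (n = 9/(-11 + 56) = 9/45 = 9*(1/45) = ⅕ ≈ 0.20000)
A = -1/100 (A = 1/(-100) = -1/100 ≈ -0.010000)
(A + n)*(-42525 + 95*(-29 - 75)) = (-1/100 + ⅕)*(-42525 + 95*(-29 - 75)) = 19*(-42525 + 95*(-104))/100 = 19*(-42525 - 9880)/100 = (19/100)*(-52405) = -199139/20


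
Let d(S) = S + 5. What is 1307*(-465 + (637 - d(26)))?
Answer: 184287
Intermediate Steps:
d(S) = 5 + S
1307*(-465 + (637 - d(26))) = 1307*(-465 + (637 - (5 + 26))) = 1307*(-465 + (637 - 1*31)) = 1307*(-465 + (637 - 31)) = 1307*(-465 + 606) = 1307*141 = 184287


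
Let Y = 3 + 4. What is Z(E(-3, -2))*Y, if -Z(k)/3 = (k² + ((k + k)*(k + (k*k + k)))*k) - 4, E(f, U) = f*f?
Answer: -338415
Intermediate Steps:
Y = 7
E(f, U) = f²
Z(k) = 12 - 3*k² - 6*k²*(k² + 2*k) (Z(k) = -3*((k² + ((k + k)*(k + (k*k + k)))*k) - 4) = -3*((k² + ((2*k)*(k + (k² + k)))*k) - 4) = -3*((k² + ((2*k)*(k + (k + k²)))*k) - 4) = -3*((k² + ((2*k)*(k² + 2*k))*k) - 4) = -3*((k² + (2*k*(k² + 2*k))*k) - 4) = -3*((k² + 2*k²*(k² + 2*k)) - 4) = -3*(-4 + k² + 2*k²*(k² + 2*k)) = 12 - 3*k² - 6*k²*(k² + 2*k))
Z(E(-3, -2))*Y = (12 - 12*((-3)²)³ - 6*((-3)²)⁴ - 3*((-3)²)²)*7 = (12 - 12*9³ - 6*9⁴ - 3*9²)*7 = (12 - 12*729 - 6*6561 - 3*81)*7 = (12 - 8748 - 39366 - 243)*7 = -48345*7 = -338415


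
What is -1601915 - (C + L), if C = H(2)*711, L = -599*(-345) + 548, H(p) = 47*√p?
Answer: -1809118 - 33417*√2 ≈ -1.8564e+6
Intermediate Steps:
L = 207203 (L = 206655 + 548 = 207203)
C = 33417*√2 (C = (47*√2)*711 = 33417*√2 ≈ 47259.)
-1601915 - (C + L) = -1601915 - (33417*√2 + 207203) = -1601915 - (207203 + 33417*√2) = -1601915 + (-207203 - 33417*√2) = -1809118 - 33417*√2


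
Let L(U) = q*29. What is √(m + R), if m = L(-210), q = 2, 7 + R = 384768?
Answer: √384819 ≈ 620.34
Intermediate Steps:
R = 384761 (R = -7 + 384768 = 384761)
L(U) = 58 (L(U) = 2*29 = 58)
m = 58
√(m + R) = √(58 + 384761) = √384819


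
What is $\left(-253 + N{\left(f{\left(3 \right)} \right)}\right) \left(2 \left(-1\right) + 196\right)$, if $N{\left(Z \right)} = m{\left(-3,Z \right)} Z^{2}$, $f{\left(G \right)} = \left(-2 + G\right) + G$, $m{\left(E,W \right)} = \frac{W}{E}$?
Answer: $- \frac{159662}{3} \approx -53221.0$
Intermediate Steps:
$f{\left(G \right)} = -2 + 2 G$
$N{\left(Z \right)} = - \frac{Z^{3}}{3}$ ($N{\left(Z \right)} = \frac{Z}{-3} Z^{2} = Z \left(- \frac{1}{3}\right) Z^{2} = - \frac{Z}{3} Z^{2} = - \frac{Z^{3}}{3}$)
$\left(-253 + N{\left(f{\left(3 \right)} \right)}\right) \left(2 \left(-1\right) + 196\right) = \left(-253 - \frac{\left(-2 + 2 \cdot 3\right)^{3}}{3}\right) \left(2 \left(-1\right) + 196\right) = \left(-253 - \frac{\left(-2 + 6\right)^{3}}{3}\right) \left(-2 + 196\right) = \left(-253 - \frac{4^{3}}{3}\right) 194 = \left(-253 - \frac{64}{3}\right) 194 = \left(- \frac{823}{3}\right) 194 = - \frac{159662}{3}$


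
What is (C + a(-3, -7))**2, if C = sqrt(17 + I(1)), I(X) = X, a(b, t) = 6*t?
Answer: 1782 - 252*sqrt(2) ≈ 1425.6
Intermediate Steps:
C = 3*sqrt(2) (C = sqrt(17 + 1) = sqrt(18) = 3*sqrt(2) ≈ 4.2426)
(C + a(-3, -7))**2 = (3*sqrt(2) + 6*(-7))**2 = (3*sqrt(2) - 42)**2 = (-42 + 3*sqrt(2))**2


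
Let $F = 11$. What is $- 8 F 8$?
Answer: $-704$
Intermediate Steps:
$- 8 F 8 = \left(-8\right) 11 \cdot 8 = \left(-88\right) 8 = -704$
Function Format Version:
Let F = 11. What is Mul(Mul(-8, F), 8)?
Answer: -704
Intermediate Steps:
Mul(Mul(-8, F), 8) = Mul(Mul(-8, 11), 8) = Mul(-88, 8) = -704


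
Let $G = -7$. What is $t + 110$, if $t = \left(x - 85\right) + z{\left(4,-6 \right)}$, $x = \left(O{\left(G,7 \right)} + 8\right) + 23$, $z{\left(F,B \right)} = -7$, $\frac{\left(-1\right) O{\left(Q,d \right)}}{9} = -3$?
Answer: $76$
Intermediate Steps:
$O{\left(Q,d \right)} = 27$ ($O{\left(Q,d \right)} = \left(-9\right) \left(-3\right) = 27$)
$x = 58$ ($x = \left(27 + 8\right) + 23 = 35 + 23 = 58$)
$t = -34$ ($t = \left(58 - 85\right) - 7 = -27 - 7 = -34$)
$t + 110 = -34 + 110 = 76$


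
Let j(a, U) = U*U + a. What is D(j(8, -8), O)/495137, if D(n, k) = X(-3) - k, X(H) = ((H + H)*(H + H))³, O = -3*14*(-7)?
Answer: 46362/495137 ≈ 0.093635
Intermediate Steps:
O = 294 (O = -42*(-7) = 294)
X(H) = 64*H⁶ (X(H) = ((2*H)*(2*H))³ = (4*H²)³ = 64*H⁶)
j(a, U) = a + U² (j(a, U) = U² + a = a + U²)
D(n, k) = 46656 - k (D(n, k) = 64*(-3)⁶ - k = 64*729 - k = 46656 - k)
D(j(8, -8), O)/495137 = (46656 - 1*294)/495137 = (46656 - 294)*(1/495137) = 46362*(1/495137) = 46362/495137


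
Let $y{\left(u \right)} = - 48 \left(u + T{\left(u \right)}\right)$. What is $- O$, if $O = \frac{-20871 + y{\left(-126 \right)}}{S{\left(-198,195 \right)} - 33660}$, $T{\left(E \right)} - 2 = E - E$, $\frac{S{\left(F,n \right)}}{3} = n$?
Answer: $- \frac{4973}{11025} \approx -0.45107$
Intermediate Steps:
$S{\left(F,n \right)} = 3 n$
$T{\left(E \right)} = 2$ ($T{\left(E \right)} = 2 + \left(E - E\right) = 2 + 0 = 2$)
$y{\left(u \right)} = -96 - 48 u$ ($y{\left(u \right)} = - 48 \left(u + 2\right) = - 48 \left(2 + u\right) = -96 - 48 u$)
$O = \frac{4973}{11025}$ ($O = \frac{-20871 - -5952}{3 \cdot 195 - 33660} = \frac{-20871 + \left(-96 + 6048\right)}{585 - 33660} = \frac{-20871 + 5952}{-33075} = \left(-14919\right) \left(- \frac{1}{33075}\right) = \frac{4973}{11025} \approx 0.45107$)
$- O = \left(-1\right) \frac{4973}{11025} = - \frac{4973}{11025}$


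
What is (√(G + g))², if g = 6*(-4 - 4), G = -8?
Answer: -56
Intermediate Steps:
g = -48 (g = 6*(-8) = -48)
(√(G + g))² = (√(-8 - 48))² = (√(-56))² = (2*I*√14)² = -56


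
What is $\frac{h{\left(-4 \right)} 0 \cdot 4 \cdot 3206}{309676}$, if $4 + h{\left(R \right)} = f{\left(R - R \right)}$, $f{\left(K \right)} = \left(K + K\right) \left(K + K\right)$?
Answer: $0$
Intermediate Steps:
$f{\left(K \right)} = 4 K^{2}$ ($f{\left(K \right)} = 2 K 2 K = 4 K^{2}$)
$h{\left(R \right)} = -4$ ($h{\left(R \right)} = -4 + 4 \left(R - R\right)^{2} = -4 + 4 \cdot 0^{2} = -4 + 4 \cdot 0 = -4 + 0 = -4$)
$\frac{h{\left(-4 \right)} 0 \cdot 4 \cdot 3206}{309676} = \frac{\left(-4\right) 0 \cdot 4 \cdot 3206}{309676} = 0 \cdot 4 \cdot 3206 \cdot \frac{1}{309676} = 0 \cdot 3206 \cdot \frac{1}{309676} = 0 \cdot \frac{1}{309676} = 0$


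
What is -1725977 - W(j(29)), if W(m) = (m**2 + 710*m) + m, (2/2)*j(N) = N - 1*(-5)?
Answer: -1751307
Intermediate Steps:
j(N) = 5 + N (j(N) = N - 1*(-5) = N + 5 = 5 + N)
W(m) = m**2 + 711*m
-1725977 - W(j(29)) = -1725977 - (5 + 29)*(711 + (5 + 29)) = -1725977 - 34*(711 + 34) = -1725977 - 34*745 = -1725977 - 1*25330 = -1725977 - 25330 = -1751307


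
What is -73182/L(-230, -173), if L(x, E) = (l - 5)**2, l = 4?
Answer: -73182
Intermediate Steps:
L(x, E) = 1 (L(x, E) = (4 - 5)**2 = (-1)**2 = 1)
-73182/L(-230, -173) = -73182/1 = -73182*1 = -73182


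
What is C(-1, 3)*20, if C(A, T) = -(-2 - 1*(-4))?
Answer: -40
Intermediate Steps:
C(A, T) = -2 (C(A, T) = -(-2 + 4) = -1*2 = -2)
C(-1, 3)*20 = -2*20 = -40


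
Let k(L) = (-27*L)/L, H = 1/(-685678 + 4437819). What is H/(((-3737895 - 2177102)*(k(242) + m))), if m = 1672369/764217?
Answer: 764217/420829465217730199730 ≈ 1.8160e-15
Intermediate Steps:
m = 1672369/764217 (m = 1672369*(1/764217) = 1672369/764217 ≈ 2.1883)
H = 1/3752141 ≈ 2.6651e-7
k(L) = -27
H/(((-3737895 - 2177102)*(k(242) + m))) = 1/(3752141*(((-3737895 - 2177102)*(-27 + 1672369/764217)))) = 1/(3752141*((-5914997*(-18961490/764217)))) = 1/(3752141*(112157156465530/764217)) = (1/3752141)*(764217/112157156465530) = 764217/420829465217730199730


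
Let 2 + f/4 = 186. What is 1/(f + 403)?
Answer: 1/1139 ≈ 0.00087796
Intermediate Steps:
f = 736 (f = -8 + 4*186 = -8 + 744 = 736)
1/(f + 403) = 1/(736 + 403) = 1/1139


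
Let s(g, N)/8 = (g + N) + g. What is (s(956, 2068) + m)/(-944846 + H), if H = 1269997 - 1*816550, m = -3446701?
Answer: 3414861/491399 ≈ 6.9493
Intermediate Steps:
H = 453447 (H = 1269997 - 816550 = 453447)
s(g, N) = 8*N + 16*g (s(g, N) = 8*((g + N) + g) = 8*((N + g) + g) = 8*(N + 2*g) = 8*N + 16*g)
(s(956, 2068) + m)/(-944846 + H) = ((8*2068 + 16*956) - 3446701)/(-944846 + 453447) = ((16544 + 15296) - 3446701)/(-491399) = (31840 - 3446701)*(-1/491399) = -3414861*(-1/491399) = 3414861/491399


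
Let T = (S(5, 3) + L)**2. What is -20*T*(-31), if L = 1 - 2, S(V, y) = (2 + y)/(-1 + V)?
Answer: 155/4 ≈ 38.750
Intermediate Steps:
S(V, y) = (2 + y)/(-1 + V)
L = -1
T = 1/16 (T = ((2 + 3)/(-1 + 5) - 1)**2 = (5/4 - 1)**2 = (1/4)**2 = 1/16 ≈ 0.062500)
-20*T*(-31) = -20*1/16*(-31) = -5/4*(-31) = 155/4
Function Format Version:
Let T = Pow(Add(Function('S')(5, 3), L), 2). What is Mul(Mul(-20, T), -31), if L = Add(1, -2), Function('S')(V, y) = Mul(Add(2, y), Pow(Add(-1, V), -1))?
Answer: Rational(155, 4) ≈ 38.750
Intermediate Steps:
Function('S')(V, y) = Mul(Pow(Add(-1, V), -1), Add(2, y))
L = -1
T = Rational(1, 16) (T = Pow(Add(Mul(Pow(Add(-1, 5), -1), Add(2, 3)), -1), 2) = Pow(Add(Mul(Pow(4, -1), 5), -1), 2) = Pow(Add(Mul(Rational(1, 4), 5), -1), 2) = Pow(Add(Rational(5, 4), -1), 2) = Pow(Rational(1, 4), 2) = Rational(1, 16) ≈ 0.062500)
Mul(Mul(-20, T), -31) = Mul(Mul(-20, Rational(1, 16)), -31) = Mul(Rational(-5, 4), -31) = Rational(155, 4)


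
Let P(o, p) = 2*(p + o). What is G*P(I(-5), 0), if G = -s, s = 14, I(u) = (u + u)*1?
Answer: 280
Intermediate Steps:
I(u) = 2*u (I(u) = (2*u)*1 = 2*u)
P(o, p) = 2*o + 2*p (P(o, p) = 2*(o + p) = 2*o + 2*p)
G = -14 (G = -1*14 = -14)
G*P(I(-5), 0) = -14*(2*(2*(-5)) + 2*0) = -14*(2*(-10) + 0) = -14*(-20 + 0) = -14*(-20) = 280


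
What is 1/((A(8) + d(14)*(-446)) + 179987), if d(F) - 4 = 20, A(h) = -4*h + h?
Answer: 1/169259 ≈ 5.9081e-6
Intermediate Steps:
A(h) = -3*h
d(F) = 24 (d(F) = 4 + 20 = 24)
1/((A(8) + d(14)*(-446)) + 179987) = 1/((-3*8 + 24*(-446)) + 179987) = 1/((-24 - 10704) + 179987) = 1/(-10728 + 179987) = 1/169259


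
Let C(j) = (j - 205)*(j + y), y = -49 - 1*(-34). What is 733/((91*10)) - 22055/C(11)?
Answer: -9750621/353080 ≈ -27.616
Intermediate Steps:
y = -15 (y = -49 + 34 = -15)
C(j) = (-205 + j)*(-15 + j) (C(j) = (j - 205)*(j - 15) = (-205 + j)*(-15 + j))
733/((91*10)) - 22055/C(11) = 733/((91*10)) - 22055/(3075 + 11**2 - 220*11) = 733/910 - 22055/(3075 + 121 - 2420) = 733*(1/910) - 22055/776 = 733/910 - 22055*1/776 = 733/910 - 22055/776 = -9750621/353080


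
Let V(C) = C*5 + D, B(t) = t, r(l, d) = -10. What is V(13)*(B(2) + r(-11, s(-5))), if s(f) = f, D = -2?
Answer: -504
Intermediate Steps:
V(C) = -2 + 5*C (V(C) = C*5 - 2 = 5*C - 2 = -2 + 5*C)
V(13)*(B(2) + r(-11, s(-5))) = (-2 + 5*13)*(2 - 10) = (-2 + 65)*(-8) = 63*(-8) = -504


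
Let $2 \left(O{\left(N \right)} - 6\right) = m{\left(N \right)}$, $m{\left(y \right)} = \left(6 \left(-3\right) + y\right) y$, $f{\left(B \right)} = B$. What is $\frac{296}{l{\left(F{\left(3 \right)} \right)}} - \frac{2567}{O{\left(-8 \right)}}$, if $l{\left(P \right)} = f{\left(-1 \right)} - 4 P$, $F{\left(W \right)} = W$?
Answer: $- \frac{65931}{1430} \approx -46.106$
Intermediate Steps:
$m{\left(y \right)} = y \left(-18 + y\right)$ ($m{\left(y \right)} = \left(-18 + y\right) y = y \left(-18 + y\right)$)
$l{\left(P \right)} = -1 - 4 P$
$O{\left(N \right)} = 6 + \frac{N \left(-18 + N\right)}{2}$
$\frac{296}{l{\left(F{\left(3 \right)} \right)}} - \frac{2567}{O{\left(-8 \right)}} = \frac{296}{-1 - 12} - \frac{2567}{6 + \frac{1}{2} \left(-8\right) \left(-18 - 8\right)} = \frac{296}{-1 - 12} - \frac{2567}{6 + \frac{1}{2} \left(-8\right) \left(-26\right)} = \frac{296}{-13} - \frac{2567}{6 + 104} = 296 \left(- \frac{1}{13}\right) - \frac{2567}{110} = - \frac{296}{13} - \frac{2567}{110} = - \frac{65931}{1430}$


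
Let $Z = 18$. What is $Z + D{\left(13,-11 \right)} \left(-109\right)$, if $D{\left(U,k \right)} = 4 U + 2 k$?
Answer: $-3252$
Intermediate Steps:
$D{\left(U,k \right)} = 2 k + 4 U$
$Z + D{\left(13,-11 \right)} \left(-109\right) = 18 + \left(2 \left(-11\right) + 4 \cdot 13\right) \left(-109\right) = 18 + \left(-22 + 52\right) \left(-109\right) = 18 + 30 \left(-109\right) = 18 - 3270 = -3252$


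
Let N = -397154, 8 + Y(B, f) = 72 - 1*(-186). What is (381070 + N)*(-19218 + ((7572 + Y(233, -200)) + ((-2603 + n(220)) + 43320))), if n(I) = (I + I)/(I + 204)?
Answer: -24995629712/53 ≈ -4.7162e+8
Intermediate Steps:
Y(B, f) = 250 (Y(B, f) = -8 + (72 - 1*(-186)) = -8 + (72 + 186) = -8 + 258 = 250)
n(I) = 2*I/(204 + I) (n(I) = (2*I)/(204 + I) = 2*I/(204 + I))
(381070 + N)*(-19218 + ((7572 + Y(233, -200)) + ((-2603 + n(220)) + 43320))) = (381070 - 397154)*(-19218 + ((7572 + 250) + ((-2603 + 2*220/(204 + 220)) + 43320))) = -16084*(-19218 + (7822 + ((-2603 + 2*220/424) + 43320))) = -16084*(-19218 + (7822 + ((-2603 + 2*220*(1/424)) + 43320))) = -16084*(-19218 + (7822 + ((-2603 + 55/53) + 43320))) = -16084*(-19218 + (7822 + (-137904/53 + 43320))) = -16084*(-19218 + (7822 + 2158056/53)) = -16084*(-19218 + 2572622/53) = -16084*1554068/53 = -24995629712/53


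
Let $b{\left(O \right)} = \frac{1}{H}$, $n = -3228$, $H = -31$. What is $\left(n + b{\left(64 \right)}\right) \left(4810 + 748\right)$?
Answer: $- \frac{556183502}{31} \approx -1.7941 \cdot 10^{7}$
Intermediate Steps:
$b{\left(O \right)} = - \frac{1}{31}$ ($b{\left(O \right)} = \frac{1}{-31} = - \frac{1}{31}$)
$\left(n + b{\left(64 \right)}\right) \left(4810 + 748\right) = \left(-3228 - \frac{1}{31}\right) \left(4810 + 748\right) = \left(- \frac{100069}{31}\right) 5558 = - \frac{556183502}{31}$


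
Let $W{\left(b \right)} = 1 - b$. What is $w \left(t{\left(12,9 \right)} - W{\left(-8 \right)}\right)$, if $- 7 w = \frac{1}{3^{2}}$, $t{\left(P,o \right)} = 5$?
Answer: $\frac{4}{63} \approx 0.063492$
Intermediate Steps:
$w = - \frac{1}{63}$ ($w = - \frac{1}{7 \cdot 3^{2}} = - \frac{1}{7 \cdot 9} = \left(- \frac{1}{7}\right) \frac{1}{9} = - \frac{1}{63} \approx -0.015873$)
$w \left(t{\left(12,9 \right)} - W{\left(-8 \right)}\right) = - \frac{5 - \left(1 - -8\right)}{63} = - \frac{5 - \left(1 + 8\right)}{63} = - \frac{5 - 9}{63} = \left(- \frac{1}{63}\right) \left(-4\right) = \frac{4}{63}$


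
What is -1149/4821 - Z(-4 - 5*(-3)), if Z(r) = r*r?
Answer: -194830/1607 ≈ -121.24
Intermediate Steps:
Z(r) = r²
-1149/4821 - Z(-4 - 5*(-3)) = -1149/4821 - (-4 - 5*(-3))² = -1149*1/4821 - (-4 + 15)² = -383/1607 - 1*11² = -383/1607 - 1*121 = -383/1607 - 121 = -194830/1607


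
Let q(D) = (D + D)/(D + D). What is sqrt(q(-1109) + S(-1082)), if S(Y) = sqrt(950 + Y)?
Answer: sqrt(1 + 2*I*sqrt(33)) ≈ 2.5033 + 2.2948*I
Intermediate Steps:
q(D) = 1 (q(D) = (2*D)/((2*D)) = (2*D)*(1/(2*D)) = 1)
sqrt(q(-1109) + S(-1082)) = sqrt(1 + sqrt(950 - 1082)) = sqrt(1 + sqrt(-132)) = sqrt(1 + 2*I*sqrt(33))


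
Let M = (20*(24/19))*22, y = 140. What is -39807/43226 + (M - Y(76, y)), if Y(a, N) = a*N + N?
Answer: -8397839093/821294 ≈ -10225.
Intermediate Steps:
Y(a, N) = N + N*a (Y(a, N) = N*a + N = N + N*a)
M = 10560/19 (M = (20*(24*(1/19)))*22 = (20*(24/19))*22 = (480/19)*22 = 10560/19 ≈ 555.79)
-39807/43226 + (M - Y(76, y)) = -39807/43226 + (10560/19 - 140*(1 + 76)) = -39807*1/43226 + (10560/19 - 140*77) = -39807/43226 + (10560/19 - 1*10780) = -39807/43226 + (10560/19 - 10780) = -39807/43226 - 194260/19 = -8397839093/821294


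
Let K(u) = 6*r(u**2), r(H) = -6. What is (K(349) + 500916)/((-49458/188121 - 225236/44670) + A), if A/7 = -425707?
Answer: -701512916043600/4173607319648641 ≈ -0.16808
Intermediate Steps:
A = -2979949 (A = 7*(-425707) = -2979949)
K(u) = -36 (K(u) = 6*(-6) = -36)
(K(349) + 500916)/((-49458/188121 - 225236/44670) + A) = (-36 + 500916)/((-49458/188121 - 225236/44670) - 2979949) = 500880/((-49458*1/188121 - 225236*1/44670) - 2979949) = 500880/((-16486/62707 - 112618/22335) - 2979949) = 500880/(-7430151736/1400560845 - 2979949) = 500880/(-4173607319648641/1400560845) = 500880*(-1400560845/4173607319648641) = -701512916043600/4173607319648641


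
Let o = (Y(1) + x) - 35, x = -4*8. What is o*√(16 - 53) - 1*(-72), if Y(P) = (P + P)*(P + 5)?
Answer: 72 - 55*I*√37 ≈ 72.0 - 334.55*I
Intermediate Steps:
x = -32
Y(P) = 2*P*(5 + P) (Y(P) = (2*P)*(5 + P) = 2*P*(5 + P))
o = -55 (o = (2*1*(5 + 1) - 32) - 35 = (2*1*6 - 32) - 35 = (12 - 32) - 35 = -20 - 35 = -55)
o*√(16 - 53) - 1*(-72) = -55*√(16 - 53) - 1*(-72) = -55*I*√37 + 72 = 72 - 55*I*√37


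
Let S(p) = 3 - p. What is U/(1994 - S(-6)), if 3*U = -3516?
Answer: -1172/1985 ≈ -0.59043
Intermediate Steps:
U = -1172 (U = (⅓)*(-3516) = -1172)
U/(1994 - S(-6)) = -1172/(1994 - (3 - 1*(-6))) = -1172/(1994 - (3 + 6)) = -1172/(1994 - 1*9) = -1172/(1994 - 9) = -1172/1985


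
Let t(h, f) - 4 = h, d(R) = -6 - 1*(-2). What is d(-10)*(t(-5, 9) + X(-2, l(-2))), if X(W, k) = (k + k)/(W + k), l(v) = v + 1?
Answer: 4/3 ≈ 1.3333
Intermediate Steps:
d(R) = -4 (d(R) = -6 + 2 = -4)
t(h, f) = 4 + h
l(v) = 1 + v
X(W, k) = 2*k/(W + k) (X(W, k) = (2*k)/(W + k) = 2*k/(W + k))
d(-10)*(t(-5, 9) + X(-2, l(-2))) = -4*((4 - 5) + 2*(1 - 2)/(-2 + (1 - 2))) = -4*(-1 + 2*(-1)/(-2 - 1)) = -4*(-1 + 2*(-1)/(-3)) = -4*(-1 + 2*(-1)*(-1/3)) = -4*(-1 + 2/3) = -4*(-1/3) = 4/3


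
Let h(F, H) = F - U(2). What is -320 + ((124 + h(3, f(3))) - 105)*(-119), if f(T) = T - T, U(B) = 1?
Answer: -2819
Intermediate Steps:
f(T) = 0
h(F, H) = -1 + F (h(F, H) = F - 1*1 = F - 1 = -1 + F)
-320 + ((124 + h(3, f(3))) - 105)*(-119) = -320 + ((124 + (-1 + 3)) - 105)*(-119) = -320 + ((124 + 2) - 105)*(-119) = -320 + (126 - 105)*(-119) = -320 + 21*(-119) = -320 - 2499 = -2819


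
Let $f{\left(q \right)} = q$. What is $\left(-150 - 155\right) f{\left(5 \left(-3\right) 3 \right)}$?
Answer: $13725$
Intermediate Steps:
$\left(-150 - 155\right) f{\left(5 \left(-3\right) 3 \right)} = \left(-150 - 155\right) 5 \left(-3\right) 3 = - 305 \left(\left(-15\right) 3\right) = \left(-305\right) \left(-45\right) = 13725$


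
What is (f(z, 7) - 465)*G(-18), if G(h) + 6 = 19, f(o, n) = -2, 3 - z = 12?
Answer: -6071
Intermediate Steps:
z = -9 (z = 3 - 1*12 = 3 - 12 = -9)
G(h) = 13 (G(h) = -6 + 19 = 13)
(f(z, 7) - 465)*G(-18) = (-2 - 465)*13 = -467*13 = -6071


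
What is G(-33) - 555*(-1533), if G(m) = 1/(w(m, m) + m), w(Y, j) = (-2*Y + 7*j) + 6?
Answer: 163356479/192 ≈ 8.5082e+5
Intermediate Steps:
w(Y, j) = 6 - 2*Y + 7*j
G(m) = 1/(6 + 6*m) (G(m) = 1/((6 - 2*m + 7*m) + m) = 1/((6 + 5*m) + m) = 1/(6 + 6*m))
G(-33) - 555*(-1533) = 1/(6*(1 - 33)) - 555*(-1533) = (1/6)/(-32) + 850815 = (1/6)*(-1/32) + 850815 = -1/192 + 850815 = 163356479/192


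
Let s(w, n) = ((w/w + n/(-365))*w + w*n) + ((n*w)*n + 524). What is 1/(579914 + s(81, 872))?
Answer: 365/22718352443 ≈ 1.6066e-8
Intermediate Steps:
s(w, n) = 524 + n*w + w*n² + w*(1 - n/365) (s(w, n) = ((1 + n*(-1/365))*w + n*w) + (w*n² + 524) = ((1 - n/365)*w + n*w) + (524 + w*n²) = (w*(1 - n/365) + n*w) + (524 + w*n²) = (n*w + w*(1 - n/365)) + (524 + w*n²) = 524 + n*w + w*n² + w*(1 - n/365))
1/(579914 + s(81, 872)) = 1/(579914 + (524 + 81 + 81*872² + (364/365)*872*81)) = 1/(579914 + (524 + 81 + 81*760384 + 25710048/365)) = 1/(579914 + (524 + 81 + 61591104 + 25710048/365)) = 1/(579914 + 22506683833/365) = 1/(22718352443/365) = 365/22718352443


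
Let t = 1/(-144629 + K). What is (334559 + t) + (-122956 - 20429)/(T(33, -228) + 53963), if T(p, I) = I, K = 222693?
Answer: 25516118947281/76268528 ≈ 3.3456e+5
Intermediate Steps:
t = 1/78064 (t = 1/(-144629 + 222693) = 1/78064 ≈ 1.2810e-5)
(334559 + t) + (-122956 - 20429)/(T(33, -228) + 53963) = (334559 + 1/78064) + (-122956 - 20429)/(-228 + 53963) = 26117013777/78064 - 143385/53735 = 26117013777/78064 - 143385*1/53735 = 26117013777/78064 - 2607/977 = 25516118947281/76268528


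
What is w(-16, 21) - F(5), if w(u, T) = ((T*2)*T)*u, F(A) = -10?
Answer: -14102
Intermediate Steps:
w(u, T) = 2*u*T² (w(u, T) = ((2*T)*T)*u = (2*T²)*u = 2*u*T²)
w(-16, 21) - F(5) = 2*(-16)*21² - 1*(-10) = 2*(-16)*441 + 10 = -14112 + 10 = -14102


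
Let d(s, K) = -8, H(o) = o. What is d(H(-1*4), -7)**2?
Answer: 64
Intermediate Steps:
d(H(-1*4), -7)**2 = (-8)**2 = 64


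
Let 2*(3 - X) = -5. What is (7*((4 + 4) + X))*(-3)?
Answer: -567/2 ≈ -283.50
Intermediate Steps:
X = 11/2 (X = 3 - ½*(-5) = 3 + 5/2 = 11/2 ≈ 5.5000)
(7*((4 + 4) + X))*(-3) = (7*((4 + 4) + 11/2))*(-3) = (7*(8 + 11/2))*(-3) = (7*(27/2))*(-3) = (189/2)*(-3) = -567/2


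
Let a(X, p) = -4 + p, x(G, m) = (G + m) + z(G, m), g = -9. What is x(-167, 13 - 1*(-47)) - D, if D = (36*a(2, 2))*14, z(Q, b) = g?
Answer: 892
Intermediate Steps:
z(Q, b) = -9
x(G, m) = -9 + G + m (x(G, m) = (G + m) - 9 = -9 + G + m)
D = -1008 (D = (36*(-4 + 2))*14 = (36*(-2))*14 = -72*14 = -1008)
x(-167, 13 - 1*(-47)) - D = (-9 - 167 + (13 - 1*(-47))) - 1*(-1008) = (-9 - 167 + (13 + 47)) + 1008 = (-9 - 167 + 60) + 1008 = -116 + 1008 = 892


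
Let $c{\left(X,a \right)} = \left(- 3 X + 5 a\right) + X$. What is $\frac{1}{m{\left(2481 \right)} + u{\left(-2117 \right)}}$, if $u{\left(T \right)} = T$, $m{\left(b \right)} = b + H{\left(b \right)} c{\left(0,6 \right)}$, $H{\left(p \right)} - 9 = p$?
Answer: $\frac{1}{75064} \approx 1.3322 \cdot 10^{-5}$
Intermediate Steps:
$c{\left(X,a \right)} = - 2 X + 5 a$
$H{\left(p \right)} = 9 + p$
$m{\left(b \right)} = 270 + 31 b$ ($m{\left(b \right)} = b + \left(9 + b\right) \left(\left(-2\right) 0 + 5 \cdot 6\right) = b + \left(9 + b\right) \left(0 + 30\right) = b + \left(9 + b\right) 30 = b + \left(270 + 30 b\right) = 270 + 31 b$)
$\frac{1}{m{\left(2481 \right)} + u{\left(-2117 \right)}} = \frac{1}{\left(270 + 31 \cdot 2481\right) - 2117} = \frac{1}{\left(270 + 76911\right) - 2117} = \frac{1}{77181 - 2117} = \frac{1}{75064}$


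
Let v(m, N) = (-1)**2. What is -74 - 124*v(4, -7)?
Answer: -198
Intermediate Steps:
v(m, N) = 1
-74 - 124*v(4, -7) = -74 - 124*1 = -74 - 124 = -198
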